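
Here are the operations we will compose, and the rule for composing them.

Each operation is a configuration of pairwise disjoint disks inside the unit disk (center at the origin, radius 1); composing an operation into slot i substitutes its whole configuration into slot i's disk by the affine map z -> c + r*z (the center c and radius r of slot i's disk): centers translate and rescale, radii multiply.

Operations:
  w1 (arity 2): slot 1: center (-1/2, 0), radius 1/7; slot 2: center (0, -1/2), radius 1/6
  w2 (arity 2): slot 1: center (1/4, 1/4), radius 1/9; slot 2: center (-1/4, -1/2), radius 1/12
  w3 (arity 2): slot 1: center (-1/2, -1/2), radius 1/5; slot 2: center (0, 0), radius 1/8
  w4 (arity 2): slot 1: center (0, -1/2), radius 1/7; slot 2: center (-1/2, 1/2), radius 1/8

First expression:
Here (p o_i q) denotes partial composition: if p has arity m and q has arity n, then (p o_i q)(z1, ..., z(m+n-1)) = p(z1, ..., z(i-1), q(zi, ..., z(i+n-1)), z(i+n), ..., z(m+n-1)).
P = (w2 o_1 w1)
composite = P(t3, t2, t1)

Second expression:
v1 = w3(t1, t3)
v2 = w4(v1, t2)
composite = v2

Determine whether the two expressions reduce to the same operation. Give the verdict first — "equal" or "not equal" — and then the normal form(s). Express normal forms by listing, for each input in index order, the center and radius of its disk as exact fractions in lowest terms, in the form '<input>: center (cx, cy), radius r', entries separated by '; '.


not equal; first: t1: center (-1/4, -1/2), radius 1/12; t2: center (1/4, 7/36), radius 1/54; t3: center (7/36, 1/4), radius 1/63; second: t1: center (-1/14, -4/7), radius 1/35; t2: center (-1/2, 1/2), radius 1/8; t3: center (0, -1/2), radius 1/56

Reducing the first expression gives t1: center (-1/4, -1/2), radius 1/12; t2: center (1/4, 7/36), radius 1/54; t3: center (7/36, 1/4), radius 1/63
Reducing the second expression gives t1: center (-1/14, -4/7), radius 1/35; t2: center (-1/2, 1/2), radius 1/8; t3: center (0, -1/2), radius 1/56
The forms do not match — not equal.


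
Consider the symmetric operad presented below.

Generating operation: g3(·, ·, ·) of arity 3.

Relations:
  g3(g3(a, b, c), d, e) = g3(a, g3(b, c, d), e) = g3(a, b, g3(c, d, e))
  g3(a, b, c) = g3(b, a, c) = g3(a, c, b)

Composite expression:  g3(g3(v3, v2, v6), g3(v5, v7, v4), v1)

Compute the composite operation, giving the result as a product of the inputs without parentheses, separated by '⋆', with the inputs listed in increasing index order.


With g3 associative and commutative, the v-input set is all that matters.
g3(v3, v2, v6) collapses to v3 ⋆ v2 ⋆ v6
g3(v5, v7, v4) collapses to v5 ⋆ v7 ⋆ v4
g3(g3(v3, v2, v6), g3(v5, v7, v4), v1) collapses to v3 ⋆ v2 ⋆ v6 ⋆ v5 ⋆ v7 ⋆ v4 ⋆ v1
commutativity sorts the factors: v1 ⋆ v2 ⋆ v3 ⋆ v4 ⋆ v5 ⋆ v6 ⋆ v7

v1 ⋆ v2 ⋆ v3 ⋆ v4 ⋆ v5 ⋆ v6 ⋆ v7


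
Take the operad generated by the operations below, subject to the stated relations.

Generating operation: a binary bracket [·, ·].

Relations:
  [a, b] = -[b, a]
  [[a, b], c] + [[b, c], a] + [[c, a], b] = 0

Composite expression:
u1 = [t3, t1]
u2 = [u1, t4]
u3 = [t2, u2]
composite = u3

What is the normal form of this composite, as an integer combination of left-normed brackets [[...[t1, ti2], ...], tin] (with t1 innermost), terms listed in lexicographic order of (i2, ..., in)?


[[[t1, t3], t4], t2]


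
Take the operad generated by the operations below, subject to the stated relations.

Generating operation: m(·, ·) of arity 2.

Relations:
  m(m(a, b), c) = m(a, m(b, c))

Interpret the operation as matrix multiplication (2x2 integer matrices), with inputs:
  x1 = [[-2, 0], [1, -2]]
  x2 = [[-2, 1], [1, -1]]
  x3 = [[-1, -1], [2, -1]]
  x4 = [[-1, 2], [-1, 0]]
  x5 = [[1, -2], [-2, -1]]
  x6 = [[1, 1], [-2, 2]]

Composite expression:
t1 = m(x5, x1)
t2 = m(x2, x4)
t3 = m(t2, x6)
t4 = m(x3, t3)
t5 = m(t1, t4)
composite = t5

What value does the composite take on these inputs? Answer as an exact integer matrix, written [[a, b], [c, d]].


m(x5, x1) = [[-4, 4], [3, 2]]
m(x2, x4) = [[1, -4], [0, 2]]
m(m(x2, x4), x6) = [[9, -7], [-4, 4]]
m(x3, m(m(x2, x4), x6)) = [[-5, 3], [22, -18]]
m(m(x5, x1), m(x3, m(m(x2, x4), x6))) = [[108, -84], [29, -27]]

[[108, -84], [29, -27]]


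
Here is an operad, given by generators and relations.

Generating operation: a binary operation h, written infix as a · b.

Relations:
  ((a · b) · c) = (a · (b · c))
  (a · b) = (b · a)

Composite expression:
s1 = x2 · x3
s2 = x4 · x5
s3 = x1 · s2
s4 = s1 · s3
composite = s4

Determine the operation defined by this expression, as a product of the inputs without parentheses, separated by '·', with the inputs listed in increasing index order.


x1 · x2 · x3 · x4 · x5

Any arrangement under h is one operation, so sort the x-inputs.
(x2 · x3) flattens to x2 · x3
(x4 · x5) flattens to x4 · x5
(x1 · (x4 · x5)) flattens to x1 · x4 · x5
((x2 · x3) · (x1 · (x4 · x5))) flattens to x2 · x3 · x1 · x4 · x5
the factors in increasing index order: x1 · x2 · x3 · x4 · x5


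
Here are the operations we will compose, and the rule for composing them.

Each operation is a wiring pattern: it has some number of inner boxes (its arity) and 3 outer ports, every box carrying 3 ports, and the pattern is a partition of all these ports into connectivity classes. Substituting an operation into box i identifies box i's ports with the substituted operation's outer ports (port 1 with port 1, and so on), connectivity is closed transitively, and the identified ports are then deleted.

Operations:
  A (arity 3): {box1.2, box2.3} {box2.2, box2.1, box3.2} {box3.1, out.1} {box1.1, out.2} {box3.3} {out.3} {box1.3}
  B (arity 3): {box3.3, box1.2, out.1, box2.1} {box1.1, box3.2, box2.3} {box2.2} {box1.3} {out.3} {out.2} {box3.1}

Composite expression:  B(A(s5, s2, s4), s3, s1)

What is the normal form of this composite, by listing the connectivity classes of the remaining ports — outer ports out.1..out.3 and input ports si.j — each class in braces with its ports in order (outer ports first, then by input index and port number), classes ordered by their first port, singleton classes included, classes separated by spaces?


{out.1, s1.3, s3.1, s5.1} {out.2} {out.3} {s1.1} {s1.2, s3.3, s4.1} {s2.1, s2.2, s4.2} {s2.3, s5.2} {s3.2} {s4.3} {s5.3}


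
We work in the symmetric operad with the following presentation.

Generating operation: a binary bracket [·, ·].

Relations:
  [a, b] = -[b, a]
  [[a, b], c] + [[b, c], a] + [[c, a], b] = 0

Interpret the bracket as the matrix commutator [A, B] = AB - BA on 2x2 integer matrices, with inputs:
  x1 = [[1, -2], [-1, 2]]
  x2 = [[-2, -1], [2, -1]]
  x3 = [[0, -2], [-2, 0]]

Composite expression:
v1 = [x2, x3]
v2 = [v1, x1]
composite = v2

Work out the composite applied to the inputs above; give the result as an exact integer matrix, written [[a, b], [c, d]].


[[-6, -22], [14, 6]]

[x2, x3] = [[6, 2], [-2, -6]]
[[x2, x3], x1] = [[-6, -22], [14, 6]]


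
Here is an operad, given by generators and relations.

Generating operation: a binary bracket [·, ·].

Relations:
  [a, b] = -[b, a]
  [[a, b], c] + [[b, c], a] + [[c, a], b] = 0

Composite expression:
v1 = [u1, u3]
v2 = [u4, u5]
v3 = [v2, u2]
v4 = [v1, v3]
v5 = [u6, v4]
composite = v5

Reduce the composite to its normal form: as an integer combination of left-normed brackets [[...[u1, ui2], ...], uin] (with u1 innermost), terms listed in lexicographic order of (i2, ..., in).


[[[[[u1, u3], u2], u4], u5], u6] - [[[[[u1, u3], u2], u5], u4], u6] - [[[[[u1, u3], u4], u5], u2], u6] + [[[[[u1, u3], u5], u4], u2], u6]

Expand each bracket as ab - ba; the u1-initial words give the coefficients.
Composite bracket: [u6, [[u1, u3], [[u4, u5], u2]]]
Full expansion: 32 signed words from ab - ba (2^5 = 32).
Keep just the words that open with u1:
  u1u3u2u4u5u6 (sign +1) contributes +[[[[[u1, u3], u2], u4], u5], u6]
  u1u3u2u5u4u6 (sign -1) contributes -[[[[[u1, u3], u2], u5], u4], u6]
  u1u3u4u5u2u6 (sign -1) contributes -[[[[[u1, u3], u4], u5], u2], u6]
  u1u3u5u4u2u6 (sign +1) contributes +[[[[[u1, u3], u5], u4], u2], u6]


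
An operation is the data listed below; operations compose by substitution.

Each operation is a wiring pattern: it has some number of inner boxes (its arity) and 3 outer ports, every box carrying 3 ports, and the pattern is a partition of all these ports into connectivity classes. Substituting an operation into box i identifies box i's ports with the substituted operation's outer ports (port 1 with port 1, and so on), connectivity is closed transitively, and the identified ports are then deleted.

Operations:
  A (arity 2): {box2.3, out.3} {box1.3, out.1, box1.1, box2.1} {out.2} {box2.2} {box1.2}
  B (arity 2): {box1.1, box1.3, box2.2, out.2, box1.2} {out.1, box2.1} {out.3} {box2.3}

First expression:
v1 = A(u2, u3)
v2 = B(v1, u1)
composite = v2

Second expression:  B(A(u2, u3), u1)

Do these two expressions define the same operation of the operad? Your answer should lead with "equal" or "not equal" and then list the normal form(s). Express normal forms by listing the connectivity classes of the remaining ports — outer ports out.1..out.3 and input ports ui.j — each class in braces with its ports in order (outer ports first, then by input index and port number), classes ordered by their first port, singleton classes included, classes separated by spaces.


In normal form, the first expression is {out.1, u1.1} {out.2, u1.2, u2.1, u2.3, u3.1, u3.3} {out.3} {u1.3} {u2.2} {u3.2}
In normal form, the second expression is {out.1, u1.1} {out.2, u1.2, u2.1, u2.3, u3.1, u3.3} {out.3} {u1.3} {u2.2} {u3.2}
Both agree, so they are equal.

equal; both compose to {out.1, u1.1} {out.2, u1.2, u2.1, u2.3, u3.1, u3.3} {out.3} {u1.3} {u2.2} {u3.2}


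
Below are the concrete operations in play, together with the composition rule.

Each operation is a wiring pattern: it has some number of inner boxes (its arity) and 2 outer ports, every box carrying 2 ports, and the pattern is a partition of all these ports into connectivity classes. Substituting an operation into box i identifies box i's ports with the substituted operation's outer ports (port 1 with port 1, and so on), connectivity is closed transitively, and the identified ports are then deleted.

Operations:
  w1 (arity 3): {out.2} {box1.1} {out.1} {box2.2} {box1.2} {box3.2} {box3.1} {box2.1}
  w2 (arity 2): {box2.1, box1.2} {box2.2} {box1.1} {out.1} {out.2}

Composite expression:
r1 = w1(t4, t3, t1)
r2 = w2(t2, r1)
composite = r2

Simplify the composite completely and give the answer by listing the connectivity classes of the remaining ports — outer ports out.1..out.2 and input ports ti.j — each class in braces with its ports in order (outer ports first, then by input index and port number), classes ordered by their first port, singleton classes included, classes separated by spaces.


{out.1} {out.2} {t1.1} {t1.2} {t2.1} {t2.2} {t3.1} {t3.2} {t4.1} {t4.2}


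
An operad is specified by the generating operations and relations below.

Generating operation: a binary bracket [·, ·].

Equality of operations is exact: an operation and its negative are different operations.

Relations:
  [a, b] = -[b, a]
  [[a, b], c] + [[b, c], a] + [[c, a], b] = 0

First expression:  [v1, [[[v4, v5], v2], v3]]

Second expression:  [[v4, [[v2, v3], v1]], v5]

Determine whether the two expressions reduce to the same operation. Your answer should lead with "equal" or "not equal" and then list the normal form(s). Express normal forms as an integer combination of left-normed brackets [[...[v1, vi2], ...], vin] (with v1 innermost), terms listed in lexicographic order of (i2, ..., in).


not equal; the first gives -[[[[v1, v2], v4], v5], v3] + [[[[v1, v2], v5], v4], v3] + [[[[v1, v3], v2], v4], v5] - [[[[v1, v3], v2], v5], v4] - [[[[v1, v3], v4], v5], v2] + [[[[v1, v3], v5], v4], v2] + [[[[v1, v4], v5], v2], v3] - [[[[v1, v5], v4], v2], v3] and the second [[[[v1, v2], v3], v4], v5] - [[[[v1, v3], v2], v4], v5]

The first expression, normalized: -[[[[v1, v2], v4], v5], v3] + [[[[v1, v2], v5], v4], v3] + [[[[v1, v3], v2], v4], v5] - [[[[v1, v3], v2], v5], v4] - [[[[v1, v3], v4], v5], v2] + [[[[v1, v3], v5], v4], v2] + [[[[v1, v4], v5], v2], v3] - [[[[v1, v5], v4], v2], v3]
The second expression, normalized: [[[[v1, v2], v3], v4], v5] - [[[[v1, v3], v2], v4], v5]
No match — not equal.


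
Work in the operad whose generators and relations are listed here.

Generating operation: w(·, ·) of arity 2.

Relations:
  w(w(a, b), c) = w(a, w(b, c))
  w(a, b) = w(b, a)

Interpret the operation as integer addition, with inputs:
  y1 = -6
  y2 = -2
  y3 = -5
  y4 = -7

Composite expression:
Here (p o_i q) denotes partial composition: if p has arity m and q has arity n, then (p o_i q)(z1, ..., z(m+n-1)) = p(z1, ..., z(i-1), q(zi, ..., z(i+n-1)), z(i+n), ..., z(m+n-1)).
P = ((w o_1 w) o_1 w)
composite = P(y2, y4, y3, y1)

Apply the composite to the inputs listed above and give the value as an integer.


w(y2, y4) = -9
w(w(y2, y4), y3) = -14
w(w(w(y2, y4), y3), y1) = -20

-20


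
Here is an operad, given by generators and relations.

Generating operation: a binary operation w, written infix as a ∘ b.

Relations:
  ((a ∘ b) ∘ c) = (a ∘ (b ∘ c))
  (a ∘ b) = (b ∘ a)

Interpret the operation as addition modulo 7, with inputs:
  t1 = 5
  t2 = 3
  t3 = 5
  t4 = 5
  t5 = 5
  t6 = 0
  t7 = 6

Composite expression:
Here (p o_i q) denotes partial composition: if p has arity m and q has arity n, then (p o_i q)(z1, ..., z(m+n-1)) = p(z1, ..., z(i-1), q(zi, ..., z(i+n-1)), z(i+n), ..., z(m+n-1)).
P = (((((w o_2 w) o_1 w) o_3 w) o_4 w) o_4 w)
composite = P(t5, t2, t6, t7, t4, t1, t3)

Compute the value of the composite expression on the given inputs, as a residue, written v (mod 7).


(t5 ∘ t2) = 1
(t7 ∘ t4) = 4
((t7 ∘ t4) ∘ t1) = 2
(t6 ∘ ((t7 ∘ t4) ∘ t1)) = 2
((t6 ∘ ((t7 ∘ t4) ∘ t1)) ∘ t3) = 0
((t5 ∘ t2) ∘ ((t6 ∘ ((t7 ∘ t4) ∘ t1)) ∘ t3)) = 1

1 (mod 7)


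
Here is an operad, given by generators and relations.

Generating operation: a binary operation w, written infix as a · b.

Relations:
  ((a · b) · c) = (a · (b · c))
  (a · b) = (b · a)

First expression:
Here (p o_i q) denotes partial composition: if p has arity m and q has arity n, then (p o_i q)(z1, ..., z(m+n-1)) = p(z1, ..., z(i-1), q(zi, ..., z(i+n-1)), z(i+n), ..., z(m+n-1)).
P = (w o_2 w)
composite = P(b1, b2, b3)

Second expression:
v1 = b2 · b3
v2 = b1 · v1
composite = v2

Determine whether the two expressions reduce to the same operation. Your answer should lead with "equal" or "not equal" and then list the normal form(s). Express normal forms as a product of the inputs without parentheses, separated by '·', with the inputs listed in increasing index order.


equal: each reduces to b1 · b2 · b3

Reducing the first expression gives b1 · b2 · b3
Reducing the second expression gives b1 · b2 · b3
The forms coincide; equal.


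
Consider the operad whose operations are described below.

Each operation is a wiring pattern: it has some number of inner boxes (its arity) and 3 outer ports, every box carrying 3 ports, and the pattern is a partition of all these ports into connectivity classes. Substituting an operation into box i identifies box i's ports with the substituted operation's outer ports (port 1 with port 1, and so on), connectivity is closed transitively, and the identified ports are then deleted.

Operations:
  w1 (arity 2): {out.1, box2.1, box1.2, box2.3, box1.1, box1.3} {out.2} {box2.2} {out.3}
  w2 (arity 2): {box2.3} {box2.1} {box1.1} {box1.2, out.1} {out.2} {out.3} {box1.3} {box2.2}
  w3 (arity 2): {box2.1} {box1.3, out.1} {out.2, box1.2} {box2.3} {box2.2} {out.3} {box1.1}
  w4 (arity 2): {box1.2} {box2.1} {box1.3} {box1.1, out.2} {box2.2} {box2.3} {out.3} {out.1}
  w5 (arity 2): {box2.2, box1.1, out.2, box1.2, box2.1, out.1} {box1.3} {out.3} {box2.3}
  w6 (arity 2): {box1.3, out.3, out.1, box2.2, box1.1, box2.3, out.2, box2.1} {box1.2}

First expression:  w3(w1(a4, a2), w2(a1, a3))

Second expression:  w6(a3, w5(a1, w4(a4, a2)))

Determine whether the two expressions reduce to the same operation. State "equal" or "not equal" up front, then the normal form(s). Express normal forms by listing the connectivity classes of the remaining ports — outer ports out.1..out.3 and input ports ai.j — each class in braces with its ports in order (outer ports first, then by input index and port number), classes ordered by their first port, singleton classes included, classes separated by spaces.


not equal — first {out.1} {out.2} {out.3} {a1.1} {a1.2} {a1.3} {a2.1, a2.3, a4.1, a4.2, a4.3} {a2.2} {a3.1} {a3.2} {a3.3}, second {out.1, out.2, out.3, a1.1, a1.2, a3.1, a3.3, a4.1} {a1.3} {a2.1} {a2.2} {a2.3} {a3.2} {a4.2} {a4.3}


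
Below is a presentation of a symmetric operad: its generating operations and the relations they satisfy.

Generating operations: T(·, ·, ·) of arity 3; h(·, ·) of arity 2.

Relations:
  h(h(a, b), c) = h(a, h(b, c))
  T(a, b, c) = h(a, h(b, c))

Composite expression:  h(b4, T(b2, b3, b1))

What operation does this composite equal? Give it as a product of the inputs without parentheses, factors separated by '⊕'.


b4 ⊕ b2 ⊕ b3 ⊕ b1


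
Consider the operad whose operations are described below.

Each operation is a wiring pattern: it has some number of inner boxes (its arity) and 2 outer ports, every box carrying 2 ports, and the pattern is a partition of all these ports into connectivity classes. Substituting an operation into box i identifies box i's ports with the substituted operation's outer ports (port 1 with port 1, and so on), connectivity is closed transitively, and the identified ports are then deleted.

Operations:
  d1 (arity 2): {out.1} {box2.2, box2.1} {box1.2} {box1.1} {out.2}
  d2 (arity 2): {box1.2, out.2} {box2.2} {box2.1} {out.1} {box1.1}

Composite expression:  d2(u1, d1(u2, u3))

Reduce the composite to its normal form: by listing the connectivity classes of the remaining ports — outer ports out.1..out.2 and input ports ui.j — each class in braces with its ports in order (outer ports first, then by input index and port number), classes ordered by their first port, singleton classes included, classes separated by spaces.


Treat the ports identified at d2 as solder joints: merge, then drop.
composing d1 on (u2, u3), with out.j its own outer ports: {out.1} {out.2} {u2.1} {u2.2} {u3.1, u3.2}
composing d2 on (u1, u2, u3), with out.j its own outer ports: {out.1} {out.2, u1.2} {u1.1} {u2.1} {u2.2} {u3.1, u3.2}

{out.1} {out.2, u1.2} {u1.1} {u2.1} {u2.2} {u3.1, u3.2}


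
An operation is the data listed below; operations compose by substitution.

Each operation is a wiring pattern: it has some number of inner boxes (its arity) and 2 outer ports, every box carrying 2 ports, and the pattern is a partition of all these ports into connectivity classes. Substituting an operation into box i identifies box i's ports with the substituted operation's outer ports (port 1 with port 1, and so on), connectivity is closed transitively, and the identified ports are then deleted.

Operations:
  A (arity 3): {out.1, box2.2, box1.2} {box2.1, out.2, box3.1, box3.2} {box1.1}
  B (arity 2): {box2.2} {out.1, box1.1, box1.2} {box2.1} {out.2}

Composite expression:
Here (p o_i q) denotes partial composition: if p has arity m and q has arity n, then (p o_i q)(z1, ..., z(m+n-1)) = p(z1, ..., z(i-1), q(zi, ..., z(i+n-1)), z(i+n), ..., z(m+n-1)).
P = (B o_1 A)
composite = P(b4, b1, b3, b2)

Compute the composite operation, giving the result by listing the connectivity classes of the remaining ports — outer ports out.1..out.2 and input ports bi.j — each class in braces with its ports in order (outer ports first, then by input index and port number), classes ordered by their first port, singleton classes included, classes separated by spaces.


{out.1, b1.1, b1.2, b3.1, b3.2, b4.2} {out.2} {b2.1} {b2.2} {b4.1}

Reachability decides: close wires over B-identified ports.
through A, on inputs (b4, b1, b3): {out.1, b1.2, b4.2} {out.2, b1.1, b3.1, b3.2} {b4.1} (out.j = stage outer ports)
through B, on inputs (b4, b1, b3, b2): {out.1, b1.1, b1.2, b3.1, b3.2, b4.2} {out.2} {b2.1} {b2.2} {b4.1} (out.j = stage outer ports)


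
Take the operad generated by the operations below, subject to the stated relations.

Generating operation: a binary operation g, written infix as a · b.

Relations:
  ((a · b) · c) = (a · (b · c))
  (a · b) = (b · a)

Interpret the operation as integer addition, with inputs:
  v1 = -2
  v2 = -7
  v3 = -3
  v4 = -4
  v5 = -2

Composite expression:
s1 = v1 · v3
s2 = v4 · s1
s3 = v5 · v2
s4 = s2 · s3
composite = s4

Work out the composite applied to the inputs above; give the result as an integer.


-18

(v1 · v3) = -5
(v4 · (v1 · v3)) = -9
(v5 · v2) = -9
((v4 · (v1 · v3)) · (v5 · v2)) = -18


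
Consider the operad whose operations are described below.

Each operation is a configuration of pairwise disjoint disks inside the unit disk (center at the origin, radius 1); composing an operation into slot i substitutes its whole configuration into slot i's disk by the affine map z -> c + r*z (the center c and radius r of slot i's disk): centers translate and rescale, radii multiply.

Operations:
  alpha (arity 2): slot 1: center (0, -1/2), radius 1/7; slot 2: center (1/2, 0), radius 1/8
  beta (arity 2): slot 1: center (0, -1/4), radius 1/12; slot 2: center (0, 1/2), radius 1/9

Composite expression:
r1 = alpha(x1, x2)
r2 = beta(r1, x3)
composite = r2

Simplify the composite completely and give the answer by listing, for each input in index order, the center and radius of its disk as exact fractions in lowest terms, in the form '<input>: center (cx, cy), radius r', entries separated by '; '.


Each x-disk chains the slot maps above it in beta; radii multiply.
input x1: applying the 2 nested substitutions gives center (0, -7/24), radius 1/84
input x2: applying the 2 nested substitutions gives center (1/24, -1/4), radius 1/96
input x3: applying the 1 nested substitution gives center (0, 1/2), radius 1/9

x1: center (0, -7/24), radius 1/84; x2: center (1/24, -1/4), radius 1/96; x3: center (0, 1/2), radius 1/9


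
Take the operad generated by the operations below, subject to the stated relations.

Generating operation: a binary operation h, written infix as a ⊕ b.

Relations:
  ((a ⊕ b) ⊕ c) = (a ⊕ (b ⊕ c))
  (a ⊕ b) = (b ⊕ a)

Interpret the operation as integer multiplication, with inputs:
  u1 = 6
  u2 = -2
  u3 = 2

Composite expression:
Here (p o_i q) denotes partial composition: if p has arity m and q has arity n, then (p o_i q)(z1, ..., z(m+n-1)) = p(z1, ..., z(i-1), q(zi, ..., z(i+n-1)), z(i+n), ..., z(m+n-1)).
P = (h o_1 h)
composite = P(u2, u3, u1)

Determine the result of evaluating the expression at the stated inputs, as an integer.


-24

(u2 ⊕ u3) = -4
((u2 ⊕ u3) ⊕ u1) = -24


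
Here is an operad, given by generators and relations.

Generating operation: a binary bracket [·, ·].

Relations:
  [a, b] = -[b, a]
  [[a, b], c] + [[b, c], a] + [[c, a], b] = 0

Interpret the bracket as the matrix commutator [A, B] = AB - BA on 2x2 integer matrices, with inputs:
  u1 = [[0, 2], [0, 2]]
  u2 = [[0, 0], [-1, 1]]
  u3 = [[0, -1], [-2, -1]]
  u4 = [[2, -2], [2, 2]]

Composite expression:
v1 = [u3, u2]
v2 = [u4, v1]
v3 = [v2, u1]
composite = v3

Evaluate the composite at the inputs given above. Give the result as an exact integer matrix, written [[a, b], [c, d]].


[[-8, -8], [-8, 8]]

[u3, u2] = [[1, -1], [3, -1]]
[u4, [u3, u2]] = [[-4, 4], [4, 4]]
[[u4, [u3, u2]], u1] = [[-8, -8], [-8, 8]]


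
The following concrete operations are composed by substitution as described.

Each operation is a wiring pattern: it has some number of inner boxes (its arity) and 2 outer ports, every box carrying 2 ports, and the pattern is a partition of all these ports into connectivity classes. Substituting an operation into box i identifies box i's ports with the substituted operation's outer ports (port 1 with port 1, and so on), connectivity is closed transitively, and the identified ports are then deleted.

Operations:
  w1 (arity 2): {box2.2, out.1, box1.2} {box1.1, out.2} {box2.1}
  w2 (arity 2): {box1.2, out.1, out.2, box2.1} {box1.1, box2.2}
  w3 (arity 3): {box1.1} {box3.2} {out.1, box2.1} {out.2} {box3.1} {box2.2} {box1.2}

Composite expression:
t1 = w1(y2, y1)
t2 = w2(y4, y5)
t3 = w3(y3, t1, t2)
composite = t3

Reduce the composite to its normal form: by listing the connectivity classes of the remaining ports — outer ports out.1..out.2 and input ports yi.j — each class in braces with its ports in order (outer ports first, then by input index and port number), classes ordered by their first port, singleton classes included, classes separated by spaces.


{out.1, y1.2, y2.2} {out.2} {y1.1} {y2.1} {y3.1} {y3.2} {y4.1, y5.2} {y4.2, y5.1}

Connectivity passes through glued w3-boundaries; trace each wire chain.
composing w1 on (y2, y1), with out.j its own outer ports: {out.1, y1.2, y2.2} {out.2, y2.1} {y1.1}
composing w2 on (y4, y5), with out.j its own outer ports: {out.1, out.2, y4.2, y5.1} {y4.1, y5.2}
composing w3 on (y3, y2, y1, y4, y5), with out.j its own outer ports: {out.1, y1.2, y2.2} {out.2} {y1.1} {y2.1} {y3.1} {y3.2} {y4.1, y5.2} {y4.2, y5.1}


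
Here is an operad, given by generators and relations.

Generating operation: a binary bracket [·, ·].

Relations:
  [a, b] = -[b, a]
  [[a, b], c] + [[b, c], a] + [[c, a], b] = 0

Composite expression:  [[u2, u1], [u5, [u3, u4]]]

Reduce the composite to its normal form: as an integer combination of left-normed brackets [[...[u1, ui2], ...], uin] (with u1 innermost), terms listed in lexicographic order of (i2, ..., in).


Antisymmetry and Jacobi reduce to u1-anchored left-normed brackets.
Composite bracket: [[u2, u1], [u5, [u3, u4]]]
The bracket unfolds into 16 signed words via [a, b] = ab - ba (2^4 = 16).
Coefficients come from the u1-initial words:
  u1u2u3u4u5 (sign +1) contributes +[[[[u1, u2], u3], u4], u5]
  u1u2u4u3u5 (sign -1) contributes -[[[[u1, u2], u4], u3], u5]
  u1u2u5u3u4 (sign -1) contributes -[[[[u1, u2], u5], u3], u4]
  u1u2u5u4u3 (sign +1) contributes +[[[[u1, u2], u5], u4], u3]

[[[[u1, u2], u3], u4], u5] - [[[[u1, u2], u4], u3], u5] - [[[[u1, u2], u5], u3], u4] + [[[[u1, u2], u5], u4], u3]


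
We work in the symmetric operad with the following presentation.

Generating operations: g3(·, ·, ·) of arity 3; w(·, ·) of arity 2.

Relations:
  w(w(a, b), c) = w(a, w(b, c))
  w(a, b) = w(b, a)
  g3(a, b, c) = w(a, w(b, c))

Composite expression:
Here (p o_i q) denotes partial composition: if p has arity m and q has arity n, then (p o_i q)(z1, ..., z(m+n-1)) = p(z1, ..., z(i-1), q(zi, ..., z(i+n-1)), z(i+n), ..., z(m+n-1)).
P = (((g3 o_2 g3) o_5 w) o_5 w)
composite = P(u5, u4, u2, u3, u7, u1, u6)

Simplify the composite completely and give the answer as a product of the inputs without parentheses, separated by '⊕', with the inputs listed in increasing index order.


u1 ⊕ u2 ⊕ u3 ⊕ u4 ⊕ u5 ⊕ u6 ⊕ u7

Both nesting and order wash out for g3; what remains is which u's occur.
g3(u4, u2, u3) spells out as u4 ⊕ u2 ⊕ u3
w(u7, u1) spells out as u7 ⊕ u1
w(w(u7, u1), u6) spells out as u7 ⊕ u1 ⊕ u6
g3(u5, g3(u4, u2, u3), w(w(u7, u1), u6)) spells out as u5 ⊕ u4 ⊕ u2 ⊕ u3 ⊕ u7 ⊕ u1 ⊕ u6
the factors in increasing index order: u1 ⊕ u2 ⊕ u3 ⊕ u4 ⊕ u5 ⊕ u6 ⊕ u7


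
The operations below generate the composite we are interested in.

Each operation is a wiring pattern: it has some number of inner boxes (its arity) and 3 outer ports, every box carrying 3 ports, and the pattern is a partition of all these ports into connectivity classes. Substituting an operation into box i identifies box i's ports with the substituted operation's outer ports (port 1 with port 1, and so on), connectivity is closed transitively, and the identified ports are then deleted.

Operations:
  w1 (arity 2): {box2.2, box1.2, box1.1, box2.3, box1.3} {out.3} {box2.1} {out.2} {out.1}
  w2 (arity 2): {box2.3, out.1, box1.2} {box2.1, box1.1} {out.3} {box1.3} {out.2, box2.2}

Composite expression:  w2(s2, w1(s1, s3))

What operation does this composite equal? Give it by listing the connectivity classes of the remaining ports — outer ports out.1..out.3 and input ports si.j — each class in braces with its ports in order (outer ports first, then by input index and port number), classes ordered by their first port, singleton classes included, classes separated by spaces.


{out.1, s2.2} {out.2} {out.3} {s1.1, s1.2, s1.3, s3.2, s3.3} {s2.1} {s2.3} {s3.1}

Treat the ports identified at w2 as solder joints: merge, then drop.
through w1, on inputs (s1, s3): {out.1} {out.2} {out.3} {s1.1, s1.2, s1.3, s3.2, s3.3} {s3.1} (out.j = stage outer ports)
through w2, on inputs (s2, s1, s3): {out.1, s2.2} {out.2} {out.3} {s1.1, s1.2, s1.3, s3.2, s3.3} {s2.1} {s2.3} {s3.1} (out.j = stage outer ports)


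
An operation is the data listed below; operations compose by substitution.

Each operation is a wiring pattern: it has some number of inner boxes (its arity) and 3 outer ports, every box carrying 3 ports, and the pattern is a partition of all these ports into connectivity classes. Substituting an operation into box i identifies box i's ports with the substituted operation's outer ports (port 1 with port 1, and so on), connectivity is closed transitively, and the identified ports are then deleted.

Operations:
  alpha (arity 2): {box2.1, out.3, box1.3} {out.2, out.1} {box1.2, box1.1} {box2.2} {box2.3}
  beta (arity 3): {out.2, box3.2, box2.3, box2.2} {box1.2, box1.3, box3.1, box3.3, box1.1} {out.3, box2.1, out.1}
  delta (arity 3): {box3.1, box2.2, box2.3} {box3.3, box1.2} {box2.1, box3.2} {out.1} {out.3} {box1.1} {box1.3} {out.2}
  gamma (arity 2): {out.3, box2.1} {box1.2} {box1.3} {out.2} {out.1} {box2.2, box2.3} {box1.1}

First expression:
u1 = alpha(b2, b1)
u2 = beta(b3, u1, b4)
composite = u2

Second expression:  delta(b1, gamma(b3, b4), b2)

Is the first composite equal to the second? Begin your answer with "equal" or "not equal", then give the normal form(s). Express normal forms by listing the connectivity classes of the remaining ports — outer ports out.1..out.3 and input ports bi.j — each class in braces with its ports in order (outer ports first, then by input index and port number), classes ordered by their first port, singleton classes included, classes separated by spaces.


not equal — first {out.1, out.2, out.3, b1.1, b2.3, b4.2} {b1.2} {b1.3} {b2.1, b2.2} {b3.1, b3.2, b3.3, b4.1, b4.3}, second {out.1} {out.2} {out.3} {b1.1} {b1.2, b2.3} {b1.3} {b2.1, b4.1} {b2.2} {b3.1} {b3.2} {b3.3} {b4.2, b4.3}

The first expression reduces to {out.1, out.2, out.3, b1.1, b2.3, b4.2} {b1.2} {b1.3} {b2.1, b2.2} {b3.1, b3.2, b3.3, b4.1, b4.3}
The second expression reduces to {out.1} {out.2} {out.3} {b1.1} {b1.2, b2.3} {b1.3} {b2.1, b4.1} {b2.2} {b3.1} {b3.2} {b3.3} {b4.2, b4.3}
They disagree, so not equal.


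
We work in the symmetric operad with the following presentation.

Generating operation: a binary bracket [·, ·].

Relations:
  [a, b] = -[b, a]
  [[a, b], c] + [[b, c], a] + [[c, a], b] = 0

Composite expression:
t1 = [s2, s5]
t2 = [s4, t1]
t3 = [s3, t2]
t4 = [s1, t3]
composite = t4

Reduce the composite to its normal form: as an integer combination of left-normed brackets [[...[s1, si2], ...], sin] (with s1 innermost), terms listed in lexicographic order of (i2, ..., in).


Expand each bracket as ab - ba; the s1-initial words give the coefficients.
Composite bracket: [s1, [s3, [s4, [s2, s5]]]]
Expanding via [a, b] = ab - ba: 16 signed words (2^4 = 16).
The s1-initial words carry the normal form:
  word s1s2s5s4s3 has sign +1, contributing +[[[[s1, s2], s5], s4], s3]
  word s1s3s2s5s4 has sign -1, contributing -[[[[s1, s3], s2], s5], s4]
  word s1s3s4s2s5 has sign +1, contributing +[[[[s1, s3], s4], s2], s5]
  word s1s3s4s5s2 has sign -1, contributing -[[[[s1, s3], s4], s5], s2]
  word s1s3s5s2s4 has sign +1, contributing +[[[[s1, s3], s5], s2], s4]
  word s1s4s2s5s3 has sign -1, contributing -[[[[s1, s4], s2], s5], s3]
  word s1s4s5s2s3 has sign +1, contributing +[[[[s1, s4], s5], s2], s3]
  word s1s5s2s4s3 has sign -1, contributing -[[[[s1, s5], s2], s4], s3]

[[[[s1, s2], s5], s4], s3] - [[[[s1, s3], s2], s5], s4] + [[[[s1, s3], s4], s2], s5] - [[[[s1, s3], s4], s5], s2] + [[[[s1, s3], s5], s2], s4] - [[[[s1, s4], s2], s5], s3] + [[[[s1, s4], s5], s2], s3] - [[[[s1, s5], s2], s4], s3]


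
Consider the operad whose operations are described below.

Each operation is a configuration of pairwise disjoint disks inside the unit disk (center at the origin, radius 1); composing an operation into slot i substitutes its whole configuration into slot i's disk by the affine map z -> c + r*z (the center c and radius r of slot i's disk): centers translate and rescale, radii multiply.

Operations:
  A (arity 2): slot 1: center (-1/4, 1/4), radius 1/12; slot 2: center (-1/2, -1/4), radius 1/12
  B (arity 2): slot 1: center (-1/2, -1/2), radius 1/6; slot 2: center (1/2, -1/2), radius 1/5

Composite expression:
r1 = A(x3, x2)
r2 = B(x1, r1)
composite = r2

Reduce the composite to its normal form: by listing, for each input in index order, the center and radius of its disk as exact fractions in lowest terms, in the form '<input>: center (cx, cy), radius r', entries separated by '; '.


x1: center (-1/2, -1/2), radius 1/6; x2: center (2/5, -11/20), radius 1/60; x3: center (9/20, -9/20), radius 1/60

Only the slot chain above each x matters under B; compose those maps.
for x1, the 1-step affine chain lands on center (-1/2, -1/2), radius 1/6
for x3, the 2-step affine chain lands on center (9/20, -9/20), radius 1/60
for x2, the 2-step affine chain lands on center (2/5, -11/20), radius 1/60


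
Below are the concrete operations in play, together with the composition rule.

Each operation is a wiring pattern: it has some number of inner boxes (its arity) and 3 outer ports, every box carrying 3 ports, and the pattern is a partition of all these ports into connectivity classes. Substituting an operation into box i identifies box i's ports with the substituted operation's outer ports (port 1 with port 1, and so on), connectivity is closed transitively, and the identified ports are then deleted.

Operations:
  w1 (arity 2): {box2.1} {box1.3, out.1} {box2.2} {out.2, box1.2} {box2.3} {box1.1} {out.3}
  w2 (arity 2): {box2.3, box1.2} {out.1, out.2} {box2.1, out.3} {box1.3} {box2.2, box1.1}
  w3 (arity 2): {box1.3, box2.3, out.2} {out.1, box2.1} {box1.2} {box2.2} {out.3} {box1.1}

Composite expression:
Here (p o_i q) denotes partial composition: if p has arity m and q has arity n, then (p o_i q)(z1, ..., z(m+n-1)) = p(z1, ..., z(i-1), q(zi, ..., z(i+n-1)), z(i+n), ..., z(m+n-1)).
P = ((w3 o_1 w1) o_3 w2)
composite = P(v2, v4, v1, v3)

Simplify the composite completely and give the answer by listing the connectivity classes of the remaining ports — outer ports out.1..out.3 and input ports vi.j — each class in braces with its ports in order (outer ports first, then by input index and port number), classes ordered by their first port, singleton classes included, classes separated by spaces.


{out.1} {out.2, v3.1} {out.3} {v1.1, v3.2} {v1.2, v3.3} {v1.3} {v2.1} {v2.2} {v2.3} {v4.1} {v4.2} {v4.3}

Substituting into w3 glues patterns; closure does the rest.
the subtree at w1 composes to {out.1, v2.3} {out.2, v2.2} {out.3} {v2.1} {v4.1} {v4.2} {v4.3} on (v2, v4); out.j = own outer ports
the subtree at w2 composes to {out.1, out.2} {out.3, v3.1} {v1.1, v3.2} {v1.2, v3.3} {v1.3} on (v1, v3); out.j = own outer ports
the subtree at w3 composes to {out.1} {out.2, v3.1} {out.3} {v1.1, v3.2} {v1.2, v3.3} {v1.3} {v2.1} {v2.2} {v2.3} {v4.1} {v4.2} {v4.3} on (v2, v4, v1, v3); out.j = own outer ports


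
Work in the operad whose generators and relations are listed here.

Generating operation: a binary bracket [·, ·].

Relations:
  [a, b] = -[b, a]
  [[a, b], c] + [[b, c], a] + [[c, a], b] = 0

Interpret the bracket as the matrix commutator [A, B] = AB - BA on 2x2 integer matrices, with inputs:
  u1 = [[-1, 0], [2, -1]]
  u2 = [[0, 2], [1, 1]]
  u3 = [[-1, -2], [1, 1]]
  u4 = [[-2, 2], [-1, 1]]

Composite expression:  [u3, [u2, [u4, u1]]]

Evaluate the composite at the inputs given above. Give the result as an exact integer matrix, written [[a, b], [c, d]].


[[-12, 80], [52, 12]]


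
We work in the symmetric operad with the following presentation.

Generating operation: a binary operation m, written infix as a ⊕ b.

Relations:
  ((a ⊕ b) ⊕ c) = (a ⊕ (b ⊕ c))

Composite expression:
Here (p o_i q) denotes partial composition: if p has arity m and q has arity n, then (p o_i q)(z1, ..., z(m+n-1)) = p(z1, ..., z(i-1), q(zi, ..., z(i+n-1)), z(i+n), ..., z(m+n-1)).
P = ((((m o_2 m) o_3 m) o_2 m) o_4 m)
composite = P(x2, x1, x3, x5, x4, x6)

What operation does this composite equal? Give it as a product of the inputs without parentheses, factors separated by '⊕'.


x2 ⊕ x1 ⊕ x3 ⊕ x5 ⊕ x4 ⊕ x6

Under associativity of m, the answer is the x's in reading order.
(x1 ⊕ x3) collapses to x1 ⊕ x3
(x5 ⊕ x4) collapses to x5 ⊕ x4
((x5 ⊕ x4) ⊕ x6) collapses to x5 ⊕ x4 ⊕ x6
((x1 ⊕ x3) ⊕ ((x5 ⊕ x4) ⊕ x6)) collapses to x1 ⊕ x3 ⊕ x5 ⊕ x4 ⊕ x6
(x2 ⊕ ((x1 ⊕ x3) ⊕ ((x5 ⊕ x4) ⊕ x6))) collapses to x2 ⊕ x1 ⊕ x3 ⊕ x5 ⊕ x4 ⊕ x6


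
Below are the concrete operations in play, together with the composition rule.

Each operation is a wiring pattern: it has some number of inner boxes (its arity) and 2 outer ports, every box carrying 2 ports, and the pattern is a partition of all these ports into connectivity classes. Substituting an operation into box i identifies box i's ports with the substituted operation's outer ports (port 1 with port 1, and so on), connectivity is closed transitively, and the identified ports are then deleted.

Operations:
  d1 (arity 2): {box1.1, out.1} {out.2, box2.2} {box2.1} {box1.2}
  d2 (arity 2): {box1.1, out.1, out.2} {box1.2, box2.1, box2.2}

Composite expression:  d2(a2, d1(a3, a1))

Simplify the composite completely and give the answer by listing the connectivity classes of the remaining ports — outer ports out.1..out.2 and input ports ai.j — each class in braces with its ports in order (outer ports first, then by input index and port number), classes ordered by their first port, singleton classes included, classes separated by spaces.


Treat the ports identified at d2 as solder joints: merge, then drop.
through d1, on inputs (a3, a1): {out.1, a3.1} {out.2, a1.2} {a1.1} {a3.2} (out.j = stage outer ports)
through d2, on inputs (a2, a3, a1): {out.1, out.2, a2.1} {a1.1} {a1.2, a2.2, a3.1} {a3.2} (out.j = stage outer ports)

{out.1, out.2, a2.1} {a1.1} {a1.2, a2.2, a3.1} {a3.2}


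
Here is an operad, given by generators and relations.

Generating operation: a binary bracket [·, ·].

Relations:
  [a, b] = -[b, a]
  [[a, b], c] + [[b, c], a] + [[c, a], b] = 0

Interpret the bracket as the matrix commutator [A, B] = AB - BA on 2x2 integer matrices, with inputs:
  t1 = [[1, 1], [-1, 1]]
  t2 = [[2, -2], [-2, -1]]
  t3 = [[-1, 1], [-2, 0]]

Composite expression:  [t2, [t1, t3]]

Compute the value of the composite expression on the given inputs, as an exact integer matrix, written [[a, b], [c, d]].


[t1, t3] = [[-1, 1], [1, 1]]
[t2, [t1, t3]] = [[0, -1], [1, 0]]

[[0, -1], [1, 0]]


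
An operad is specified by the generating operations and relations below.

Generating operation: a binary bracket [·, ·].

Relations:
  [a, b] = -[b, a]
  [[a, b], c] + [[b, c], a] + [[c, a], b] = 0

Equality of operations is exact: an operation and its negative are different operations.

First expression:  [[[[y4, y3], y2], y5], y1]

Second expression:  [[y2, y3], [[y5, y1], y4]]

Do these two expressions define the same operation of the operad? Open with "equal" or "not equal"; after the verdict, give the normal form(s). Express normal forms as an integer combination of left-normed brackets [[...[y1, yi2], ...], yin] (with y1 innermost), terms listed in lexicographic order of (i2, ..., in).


not equal; the first gives -[[[[y1, y2], y3], y4], y5] + [[[[y1, y2], y4], y3], y5] + [[[[y1, y3], y4], y2], y5] - [[[[y1, y4], y3], y2], y5] + [[[[y1, y5], y2], y3], y4] - [[[[y1, y5], y2], y4], y3] - [[[[y1, y5], y3], y4], y2] + [[[[y1, y5], y4], y3], y2] and the second [[[[y1, y5], y4], y2], y3] - [[[[y1, y5], y4], y3], y2]
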